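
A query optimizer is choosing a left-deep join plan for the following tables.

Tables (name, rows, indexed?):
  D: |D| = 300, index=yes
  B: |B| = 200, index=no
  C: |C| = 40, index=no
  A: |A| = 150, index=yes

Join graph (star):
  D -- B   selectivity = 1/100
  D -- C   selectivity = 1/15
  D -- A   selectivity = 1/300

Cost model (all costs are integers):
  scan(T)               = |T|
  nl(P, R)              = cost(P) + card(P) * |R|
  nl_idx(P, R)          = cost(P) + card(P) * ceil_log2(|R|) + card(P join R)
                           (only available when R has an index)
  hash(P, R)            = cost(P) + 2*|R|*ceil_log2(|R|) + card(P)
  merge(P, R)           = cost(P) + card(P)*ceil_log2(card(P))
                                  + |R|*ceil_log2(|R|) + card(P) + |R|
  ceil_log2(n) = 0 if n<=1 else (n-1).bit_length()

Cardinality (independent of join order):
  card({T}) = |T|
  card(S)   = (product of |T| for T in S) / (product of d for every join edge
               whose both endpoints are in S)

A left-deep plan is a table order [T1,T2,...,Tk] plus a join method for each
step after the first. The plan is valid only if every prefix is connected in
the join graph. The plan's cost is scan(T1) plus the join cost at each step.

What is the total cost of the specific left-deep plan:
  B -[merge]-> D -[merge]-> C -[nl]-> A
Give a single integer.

251880

step 1: scan B: cost=200, card=200
step 2: join D via merge
    card(P join D) = 200*300/(100) = 600
    cost = 200 + 200*8 + 300*9 + 200 + 300 = 5000
step 3: join C via merge
    card(P join C) = 600*40/(15) = 1600
    cost = 5000 + 600*10 + 40*6 + 600 + 40 = 11880
step 4: join A via nl
    card(P join A) = 1600*150/(300) = 800
    cost = 11880 + 1600*150 = 251880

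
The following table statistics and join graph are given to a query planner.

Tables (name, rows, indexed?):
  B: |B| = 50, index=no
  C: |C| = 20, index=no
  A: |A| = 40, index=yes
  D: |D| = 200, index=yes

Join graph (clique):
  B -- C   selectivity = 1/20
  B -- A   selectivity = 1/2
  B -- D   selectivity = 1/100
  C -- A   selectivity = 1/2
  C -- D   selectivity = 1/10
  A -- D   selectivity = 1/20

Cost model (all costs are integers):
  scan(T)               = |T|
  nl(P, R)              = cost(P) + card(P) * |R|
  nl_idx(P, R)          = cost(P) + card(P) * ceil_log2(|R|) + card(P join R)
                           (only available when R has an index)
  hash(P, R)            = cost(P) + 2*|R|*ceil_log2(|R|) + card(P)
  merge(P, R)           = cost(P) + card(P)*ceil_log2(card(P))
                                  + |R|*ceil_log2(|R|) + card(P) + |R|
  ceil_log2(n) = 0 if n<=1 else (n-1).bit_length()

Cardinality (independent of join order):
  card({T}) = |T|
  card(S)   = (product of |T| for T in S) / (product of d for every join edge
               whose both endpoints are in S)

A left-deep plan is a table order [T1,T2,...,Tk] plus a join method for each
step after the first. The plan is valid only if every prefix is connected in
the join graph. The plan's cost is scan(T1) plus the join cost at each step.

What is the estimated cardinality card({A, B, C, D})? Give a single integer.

Tables in S: A(40), B(50), C(20), D(200)
Edges inside S: B-C(d=20), B-A(d=2), B-D(d=100), C-A(d=2), C-D(d=10), A-D(d=20)
numerator = 40 * 50 * 20 * 200 = 8000000
denominator = 20 * 2 * 100 * 2 * 10 * 20 = 1600000
card(S) = 8000000 / 1600000 = 5

5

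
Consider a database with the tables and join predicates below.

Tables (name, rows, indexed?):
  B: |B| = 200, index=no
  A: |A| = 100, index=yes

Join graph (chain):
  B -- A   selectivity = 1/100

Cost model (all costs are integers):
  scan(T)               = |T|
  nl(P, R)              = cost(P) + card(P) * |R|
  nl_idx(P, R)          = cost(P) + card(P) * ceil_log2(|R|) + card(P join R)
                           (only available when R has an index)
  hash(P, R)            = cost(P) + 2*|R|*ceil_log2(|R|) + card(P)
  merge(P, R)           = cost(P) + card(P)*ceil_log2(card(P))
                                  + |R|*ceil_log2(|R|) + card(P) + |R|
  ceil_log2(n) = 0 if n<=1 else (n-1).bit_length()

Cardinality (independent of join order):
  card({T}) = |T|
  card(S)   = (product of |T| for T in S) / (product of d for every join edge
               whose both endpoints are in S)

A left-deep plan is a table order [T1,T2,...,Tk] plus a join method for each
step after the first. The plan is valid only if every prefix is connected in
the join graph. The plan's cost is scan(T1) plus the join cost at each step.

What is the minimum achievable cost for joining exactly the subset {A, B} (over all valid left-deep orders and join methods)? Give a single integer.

Selinger DP over subsets of {A,B}:
  {B}: scan cost=200, card=200
  {A}: scan cost=100, card=100
  {AB}: card=200; try (A,hash)→1800, (A,nl_idx)→1800, (B,merge)→2700, (A,merge)→2800, (B,hash)→3400, (B,nl)→20100 …(+1); best=1800 via (A,hash)

1800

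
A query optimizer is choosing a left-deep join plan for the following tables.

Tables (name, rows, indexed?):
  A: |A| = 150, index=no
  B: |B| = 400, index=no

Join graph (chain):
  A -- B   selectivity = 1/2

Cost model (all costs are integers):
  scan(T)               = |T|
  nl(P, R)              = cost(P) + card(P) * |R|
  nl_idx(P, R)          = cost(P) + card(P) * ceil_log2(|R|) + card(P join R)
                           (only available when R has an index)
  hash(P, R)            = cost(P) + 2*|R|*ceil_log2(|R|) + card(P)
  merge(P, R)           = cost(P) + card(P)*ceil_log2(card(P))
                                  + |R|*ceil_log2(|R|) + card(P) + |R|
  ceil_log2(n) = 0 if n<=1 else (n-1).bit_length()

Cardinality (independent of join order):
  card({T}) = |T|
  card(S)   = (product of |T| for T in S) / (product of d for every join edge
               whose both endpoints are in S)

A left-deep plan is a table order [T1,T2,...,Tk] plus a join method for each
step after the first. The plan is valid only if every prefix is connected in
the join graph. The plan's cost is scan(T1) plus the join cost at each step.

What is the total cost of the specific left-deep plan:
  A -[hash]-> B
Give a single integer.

7500

step 1: scan A: cost=150, card=150
step 2: join B via hash
    card(P join B) = 150*400/(2) = 30000
    cost = 150 + 2*400*9 + 150 = 7500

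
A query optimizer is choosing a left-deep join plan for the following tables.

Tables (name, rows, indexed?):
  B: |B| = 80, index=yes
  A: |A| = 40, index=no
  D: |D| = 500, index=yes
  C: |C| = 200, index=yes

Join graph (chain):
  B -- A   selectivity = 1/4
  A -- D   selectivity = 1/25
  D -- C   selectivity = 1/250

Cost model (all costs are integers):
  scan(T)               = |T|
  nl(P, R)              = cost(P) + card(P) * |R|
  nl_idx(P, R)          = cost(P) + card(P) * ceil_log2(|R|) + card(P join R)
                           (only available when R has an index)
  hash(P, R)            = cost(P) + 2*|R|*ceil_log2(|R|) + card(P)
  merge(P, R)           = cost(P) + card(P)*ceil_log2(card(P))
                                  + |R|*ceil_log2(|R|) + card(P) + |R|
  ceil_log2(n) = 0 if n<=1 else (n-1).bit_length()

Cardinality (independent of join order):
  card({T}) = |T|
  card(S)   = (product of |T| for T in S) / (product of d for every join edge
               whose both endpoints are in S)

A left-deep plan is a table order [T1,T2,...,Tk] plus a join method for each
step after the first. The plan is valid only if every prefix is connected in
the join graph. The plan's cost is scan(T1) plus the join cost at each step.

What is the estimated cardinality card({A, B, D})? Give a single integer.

Tables in S: A(40), B(80), D(500)
Edges inside S: B-A(d=4), A-D(d=25)
numerator = 40 * 80 * 500 = 1600000
denominator = 4 * 25 = 100
card(S) = 1600000 / 100 = 16000

16000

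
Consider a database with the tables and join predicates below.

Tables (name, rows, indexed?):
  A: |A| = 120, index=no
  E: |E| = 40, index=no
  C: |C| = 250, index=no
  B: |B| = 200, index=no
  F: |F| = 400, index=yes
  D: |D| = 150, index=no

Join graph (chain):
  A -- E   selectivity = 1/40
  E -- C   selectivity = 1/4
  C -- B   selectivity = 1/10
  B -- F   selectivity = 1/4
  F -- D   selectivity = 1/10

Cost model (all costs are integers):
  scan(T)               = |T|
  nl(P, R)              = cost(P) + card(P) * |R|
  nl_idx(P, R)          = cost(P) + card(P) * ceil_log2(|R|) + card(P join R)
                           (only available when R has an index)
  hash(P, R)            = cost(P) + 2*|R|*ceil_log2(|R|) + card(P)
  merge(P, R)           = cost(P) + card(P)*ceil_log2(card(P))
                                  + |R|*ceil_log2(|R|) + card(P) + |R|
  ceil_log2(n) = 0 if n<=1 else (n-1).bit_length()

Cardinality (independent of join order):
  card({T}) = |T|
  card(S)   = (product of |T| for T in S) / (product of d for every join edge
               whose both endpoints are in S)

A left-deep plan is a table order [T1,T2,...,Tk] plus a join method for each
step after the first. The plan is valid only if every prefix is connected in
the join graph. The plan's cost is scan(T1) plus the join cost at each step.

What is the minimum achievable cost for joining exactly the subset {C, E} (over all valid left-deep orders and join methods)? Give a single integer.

Selinger DP over subsets of {C,E}:
  {E}: scan cost=40, card=40
  {C}: scan cost=250, card=250
  {CE}: card=2500; try (E,hash)→980, (C,merge)→2570, (E,merge)→2780, (C,hash)→4080, (C,nl)→10040, (E,nl)→10250; best=980 via (E,hash)

980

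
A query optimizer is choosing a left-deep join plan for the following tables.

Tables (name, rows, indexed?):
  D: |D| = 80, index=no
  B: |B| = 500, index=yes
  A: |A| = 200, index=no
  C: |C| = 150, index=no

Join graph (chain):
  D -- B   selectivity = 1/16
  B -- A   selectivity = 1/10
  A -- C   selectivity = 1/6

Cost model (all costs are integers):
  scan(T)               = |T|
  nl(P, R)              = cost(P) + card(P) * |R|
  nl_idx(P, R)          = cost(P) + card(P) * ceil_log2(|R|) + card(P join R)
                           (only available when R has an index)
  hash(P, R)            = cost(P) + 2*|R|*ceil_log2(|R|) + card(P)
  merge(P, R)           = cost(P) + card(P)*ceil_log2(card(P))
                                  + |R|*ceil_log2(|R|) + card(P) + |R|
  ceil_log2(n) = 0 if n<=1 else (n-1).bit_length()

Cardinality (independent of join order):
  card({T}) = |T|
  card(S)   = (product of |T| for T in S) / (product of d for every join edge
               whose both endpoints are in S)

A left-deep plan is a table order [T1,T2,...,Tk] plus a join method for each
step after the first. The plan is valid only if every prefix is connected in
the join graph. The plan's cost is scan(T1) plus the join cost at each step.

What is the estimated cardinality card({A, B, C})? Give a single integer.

Tables in S: A(200), B(500), C(150)
Edges inside S: B-A(d=10), A-C(d=6)
numerator = 200 * 500 * 150 = 15000000
denominator = 10 * 6 = 60
card(S) = 15000000 / 60 = 250000

250000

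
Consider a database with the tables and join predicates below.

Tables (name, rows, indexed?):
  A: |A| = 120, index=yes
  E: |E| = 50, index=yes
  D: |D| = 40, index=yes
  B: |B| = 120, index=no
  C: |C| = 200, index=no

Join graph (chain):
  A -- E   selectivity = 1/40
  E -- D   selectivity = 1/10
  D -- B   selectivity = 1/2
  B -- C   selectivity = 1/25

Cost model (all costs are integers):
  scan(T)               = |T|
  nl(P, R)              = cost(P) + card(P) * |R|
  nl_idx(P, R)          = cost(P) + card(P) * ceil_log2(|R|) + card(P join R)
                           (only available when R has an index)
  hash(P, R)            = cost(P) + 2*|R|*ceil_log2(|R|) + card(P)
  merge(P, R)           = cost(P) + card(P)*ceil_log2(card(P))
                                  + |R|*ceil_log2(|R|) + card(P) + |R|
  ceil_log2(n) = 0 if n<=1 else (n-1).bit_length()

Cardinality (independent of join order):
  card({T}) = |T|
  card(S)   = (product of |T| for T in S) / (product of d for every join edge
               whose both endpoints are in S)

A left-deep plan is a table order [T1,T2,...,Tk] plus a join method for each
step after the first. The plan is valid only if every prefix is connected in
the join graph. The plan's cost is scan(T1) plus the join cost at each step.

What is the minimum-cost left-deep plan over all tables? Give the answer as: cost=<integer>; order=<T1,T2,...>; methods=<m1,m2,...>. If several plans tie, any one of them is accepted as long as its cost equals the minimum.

cost=42660; order=E,A,D,B,C; methods=nl_idx,hash,hash,hash

Selinger DP (subsets sized 1..n):
  {A}: scan cost=120, card=120
  {E}: scan cost=50, card=50
  {D}: scan cost=40, card=40
  {B}: scan cost=120, card=120
  {C}: scan cost=200, card=200
  {AE}: card=150; try (A,nl_idx)→550, (E,hash)→840, (E,nl_idx)→990, (A,merge)→1360, (E,merge)→1430, (A,hash)→1780 …(+2); best=550 via (A,nl_idx)
  {DE}: card=200; try (E,nl_idx)→480, (D,nl_idx)→550, (D,hash)→580, (E,merge)→670, (E,hash)→680, (D,merge)→680 …(+2); best=480 via (E,nl_idx)
  {BD}: card=2400; try (D,hash)→720, (B,merge)→1280, (D,merge)→1360, (B,hash)→1760, (D,nl_idx)→3240, (B,nl)→4840 …(+1); best=720 via (D,hash)
  {BC}: card=960; try (B,hash)→2080, (C,merge)→2880, (B,merge)→2960, (C,hash)→3440, (C,nl)→24120, (B,nl)→24200; best=2080 via (B,hash)
  {ADE}: card=600; try (D,hash)→1180, (D,nl_idx)→2050, (D,merge)→2180, (A,hash)→2360, (A,nl_idx)→2480, (A,merge)→3240 …(+2); best=1180 via (D,hash)
  {BDE}: card=12000; try (B,hash)→2360, (B,merge)→3240, (E,hash)→3720, (B,nl)→24480, (E,nl_idx)→27120, (E,merge)→32270 …(+1); best=2360 via (B,hash)
  {BCD}: card=19200; try (D,hash)→3520, (C,hash)→6320, (D,merge)→12920, (D,nl_idx)→27040, (C,merge)→33720, (D,nl)→40480 …(+1); best=3520 via (D,hash)
  {ABDE}: card=36000; try (B,hash)→3460, (B,merge)→8740, (A,hash)→16040, (B,nl)→73180, (A,nl_idx)→122360, (A,merge)→183320 …(+1); best=3460 via (B,hash)
  {BCDE}: card=96000; try (C,hash)→17560, (E,hash)→23320, (C,merge)→184160, (E,nl_idx)→214720, (E,merge)→311070, (E,nl)→963520 …(+1); best=17560 via (C,hash)
  {ABCDE}: card=288000; try (C,hash)→42660, (A,hash)→115240, (C,merge)→617260, (A,nl_idx)→977560, (A,merge)→1746520, (C,nl)→7203460 …(+1); best=42660 via (C,hash)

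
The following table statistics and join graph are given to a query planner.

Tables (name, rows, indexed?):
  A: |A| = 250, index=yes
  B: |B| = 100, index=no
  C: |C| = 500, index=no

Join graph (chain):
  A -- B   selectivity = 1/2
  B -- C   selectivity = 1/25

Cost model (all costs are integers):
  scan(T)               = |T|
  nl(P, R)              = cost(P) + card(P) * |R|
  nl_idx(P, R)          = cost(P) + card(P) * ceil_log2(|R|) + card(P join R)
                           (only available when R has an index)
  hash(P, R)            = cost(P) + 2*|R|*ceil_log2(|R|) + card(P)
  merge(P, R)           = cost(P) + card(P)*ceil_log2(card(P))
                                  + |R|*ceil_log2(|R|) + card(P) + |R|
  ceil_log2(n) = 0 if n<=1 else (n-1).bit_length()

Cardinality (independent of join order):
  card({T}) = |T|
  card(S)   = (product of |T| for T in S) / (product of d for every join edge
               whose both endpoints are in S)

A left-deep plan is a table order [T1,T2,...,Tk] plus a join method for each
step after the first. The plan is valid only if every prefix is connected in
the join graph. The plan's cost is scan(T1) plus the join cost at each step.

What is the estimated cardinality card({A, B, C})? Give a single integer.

250000

Tables in S: A(250), B(100), C(500)
Edges inside S: A-B(d=2), B-C(d=25)
numerator = 250 * 100 * 500 = 12500000
denominator = 2 * 25 = 50
card(S) = 12500000 / 50 = 250000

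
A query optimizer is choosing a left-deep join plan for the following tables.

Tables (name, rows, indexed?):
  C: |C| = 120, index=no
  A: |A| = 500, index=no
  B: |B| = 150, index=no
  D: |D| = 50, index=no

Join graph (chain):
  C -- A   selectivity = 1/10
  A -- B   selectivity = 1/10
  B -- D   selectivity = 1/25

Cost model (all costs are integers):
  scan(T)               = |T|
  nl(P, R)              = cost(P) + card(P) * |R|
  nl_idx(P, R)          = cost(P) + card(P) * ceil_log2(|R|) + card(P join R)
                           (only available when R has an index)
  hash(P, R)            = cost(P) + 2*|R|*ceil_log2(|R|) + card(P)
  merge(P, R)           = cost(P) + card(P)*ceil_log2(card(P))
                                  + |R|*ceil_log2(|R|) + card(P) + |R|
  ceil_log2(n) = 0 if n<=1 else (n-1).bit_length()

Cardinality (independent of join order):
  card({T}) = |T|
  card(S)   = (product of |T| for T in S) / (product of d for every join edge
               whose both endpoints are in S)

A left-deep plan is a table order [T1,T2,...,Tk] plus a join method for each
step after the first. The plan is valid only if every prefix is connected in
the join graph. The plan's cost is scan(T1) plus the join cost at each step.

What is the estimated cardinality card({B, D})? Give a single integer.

300

Tables in S: B(150), D(50)
Edges inside S: B-D(d=25)
numerator = 150 * 50 = 7500
denominator = 25 = 25
card(S) = 7500 / 25 = 300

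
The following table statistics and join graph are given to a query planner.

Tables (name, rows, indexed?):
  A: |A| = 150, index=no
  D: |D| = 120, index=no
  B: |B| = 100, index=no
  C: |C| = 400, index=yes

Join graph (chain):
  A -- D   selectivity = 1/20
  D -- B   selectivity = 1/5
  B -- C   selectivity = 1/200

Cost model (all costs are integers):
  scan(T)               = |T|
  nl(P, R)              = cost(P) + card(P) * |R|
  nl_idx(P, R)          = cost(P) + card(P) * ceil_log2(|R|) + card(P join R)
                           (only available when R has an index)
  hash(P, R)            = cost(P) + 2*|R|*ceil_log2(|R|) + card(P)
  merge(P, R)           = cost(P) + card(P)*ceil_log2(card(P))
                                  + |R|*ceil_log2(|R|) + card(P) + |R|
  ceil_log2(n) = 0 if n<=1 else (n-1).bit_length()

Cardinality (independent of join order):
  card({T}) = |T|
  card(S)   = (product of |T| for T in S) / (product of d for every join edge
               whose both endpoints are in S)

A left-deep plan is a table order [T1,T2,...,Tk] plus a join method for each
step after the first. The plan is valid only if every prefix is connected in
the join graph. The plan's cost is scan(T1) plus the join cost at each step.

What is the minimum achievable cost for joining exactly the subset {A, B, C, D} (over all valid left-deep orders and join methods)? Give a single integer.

10280

Selinger DP over subsets of {A,B,C,D}:
  {A}: scan cost=150, card=150
  {D}: scan cost=120, card=120
  {B}: scan cost=100, card=100
  {C}: scan cost=400, card=400
  {AD}: card=900; try (D,hash)→1980, (A,merge)→2430, (D,merge)→2460, (A,hash)→2640, (A,nl)→18120, (D,nl)→18150; best=1980 via (D,hash)
  {BD}: card=2400; try (B,hash)→1640, (D,merge)→1860, (D,hash)→1880, (B,merge)→1880, (D,nl)→12100, (B,nl)→12120; best=1640 via (B,hash)
  {BC}: card=200; try (C,nl_idx)→1200, (B,hash)→2200, (C,merge)→4900, (B,merge)→5200, (C,hash)→7400, (C,nl)→40100 …(+1); best=1200 via (C,nl_idx)
  {ABD}: card=18000; try (B,hash)→4280, (A,hash)→6440, (B,merge)→12680, (A,merge)→34190, (B,nl)→91980, (A,nl)→361640; best=4280 via (B,hash)
  {BCD}: card=4800; try (D,hash)→3080, (D,merge)→3960, (C,hash)→11240, (D,nl)→25200, (C,nl_idx)→28040, (C,merge)→36840 …(+1); best=3080 via (D,hash)
  {ABCD}: card=36000; try (A,hash)→10280, (C,hash)→29480, (A,merge)→71630, (C,nl_idx)→202280, (C,merge)→296280, (A,nl)→723080 …(+1); best=10280 via (A,hash)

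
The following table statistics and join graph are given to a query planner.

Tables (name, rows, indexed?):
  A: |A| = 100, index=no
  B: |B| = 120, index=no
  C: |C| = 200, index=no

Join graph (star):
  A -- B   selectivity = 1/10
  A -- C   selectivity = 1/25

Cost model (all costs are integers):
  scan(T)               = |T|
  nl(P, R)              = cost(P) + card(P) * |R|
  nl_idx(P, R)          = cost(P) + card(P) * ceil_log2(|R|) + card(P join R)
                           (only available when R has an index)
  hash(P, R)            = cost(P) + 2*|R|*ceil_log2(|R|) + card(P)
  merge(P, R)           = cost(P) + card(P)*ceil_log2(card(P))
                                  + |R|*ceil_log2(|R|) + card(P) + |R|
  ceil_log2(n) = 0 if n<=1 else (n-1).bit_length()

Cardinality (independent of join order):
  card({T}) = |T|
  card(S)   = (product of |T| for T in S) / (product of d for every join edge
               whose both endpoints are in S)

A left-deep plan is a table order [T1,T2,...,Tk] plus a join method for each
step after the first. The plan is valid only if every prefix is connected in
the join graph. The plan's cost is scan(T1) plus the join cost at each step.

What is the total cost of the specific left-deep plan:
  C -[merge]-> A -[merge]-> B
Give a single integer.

12560

step 1: scan C: cost=200, card=200
step 2: join A via merge
    card(P join A) = 200*100/(25) = 800
    cost = 200 + 200*8 + 100*7 + 200 + 100 = 2800
step 3: join B via merge
    card(P join B) = 800*120/(10) = 9600
    cost = 2800 + 800*10 + 120*7 + 800 + 120 = 12560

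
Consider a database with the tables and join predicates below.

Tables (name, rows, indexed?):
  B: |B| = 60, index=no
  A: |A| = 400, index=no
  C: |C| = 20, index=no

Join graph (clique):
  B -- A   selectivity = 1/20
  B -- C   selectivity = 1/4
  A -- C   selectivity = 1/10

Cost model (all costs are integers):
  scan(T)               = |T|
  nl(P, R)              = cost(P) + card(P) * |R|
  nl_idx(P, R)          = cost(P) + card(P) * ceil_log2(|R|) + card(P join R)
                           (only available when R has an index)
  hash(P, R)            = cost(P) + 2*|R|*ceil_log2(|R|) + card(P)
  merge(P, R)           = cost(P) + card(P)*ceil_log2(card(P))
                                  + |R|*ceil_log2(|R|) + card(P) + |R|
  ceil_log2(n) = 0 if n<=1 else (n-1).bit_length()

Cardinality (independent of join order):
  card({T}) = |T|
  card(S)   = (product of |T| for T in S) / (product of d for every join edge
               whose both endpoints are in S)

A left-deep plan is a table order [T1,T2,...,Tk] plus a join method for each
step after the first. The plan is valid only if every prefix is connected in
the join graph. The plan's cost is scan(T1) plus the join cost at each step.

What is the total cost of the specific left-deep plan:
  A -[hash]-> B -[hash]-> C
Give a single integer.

step 1: scan A: cost=400, card=400
step 2: join B via hash
    card(P join B) = 400*60/(20) = 1200
    cost = 400 + 2*60*6 + 400 = 1520
step 3: join C via hash
    card(P join C) = 1200*20/(4*10) = 600
    cost = 1520 + 2*20*5 + 1200 = 2920

2920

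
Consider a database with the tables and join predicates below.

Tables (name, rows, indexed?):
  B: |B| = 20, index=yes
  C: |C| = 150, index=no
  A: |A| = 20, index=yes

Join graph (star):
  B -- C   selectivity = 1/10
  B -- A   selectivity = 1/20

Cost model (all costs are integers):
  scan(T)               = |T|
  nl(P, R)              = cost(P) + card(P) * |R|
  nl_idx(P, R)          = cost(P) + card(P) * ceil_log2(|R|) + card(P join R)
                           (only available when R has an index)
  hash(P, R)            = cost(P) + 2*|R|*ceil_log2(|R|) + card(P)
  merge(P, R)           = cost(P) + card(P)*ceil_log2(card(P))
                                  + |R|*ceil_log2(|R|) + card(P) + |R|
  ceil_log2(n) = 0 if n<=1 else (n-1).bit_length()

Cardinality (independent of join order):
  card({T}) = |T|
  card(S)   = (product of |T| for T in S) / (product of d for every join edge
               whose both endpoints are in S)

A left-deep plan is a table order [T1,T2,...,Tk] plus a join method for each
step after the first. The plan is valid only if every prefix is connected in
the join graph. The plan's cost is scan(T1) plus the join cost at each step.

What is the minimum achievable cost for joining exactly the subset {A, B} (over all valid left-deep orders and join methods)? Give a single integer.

Selinger DP over subsets of {A,B}:
  {B}: scan cost=20, card=20
  {A}: scan cost=20, card=20
  {AB}: card=20; try (B,nl_idx)→140, (A,nl_idx)→140, (B,hash)→240, (A,hash)→240, (B,merge)→260, (A,merge)→260 …(+2); best=140 via (B,nl_idx)

140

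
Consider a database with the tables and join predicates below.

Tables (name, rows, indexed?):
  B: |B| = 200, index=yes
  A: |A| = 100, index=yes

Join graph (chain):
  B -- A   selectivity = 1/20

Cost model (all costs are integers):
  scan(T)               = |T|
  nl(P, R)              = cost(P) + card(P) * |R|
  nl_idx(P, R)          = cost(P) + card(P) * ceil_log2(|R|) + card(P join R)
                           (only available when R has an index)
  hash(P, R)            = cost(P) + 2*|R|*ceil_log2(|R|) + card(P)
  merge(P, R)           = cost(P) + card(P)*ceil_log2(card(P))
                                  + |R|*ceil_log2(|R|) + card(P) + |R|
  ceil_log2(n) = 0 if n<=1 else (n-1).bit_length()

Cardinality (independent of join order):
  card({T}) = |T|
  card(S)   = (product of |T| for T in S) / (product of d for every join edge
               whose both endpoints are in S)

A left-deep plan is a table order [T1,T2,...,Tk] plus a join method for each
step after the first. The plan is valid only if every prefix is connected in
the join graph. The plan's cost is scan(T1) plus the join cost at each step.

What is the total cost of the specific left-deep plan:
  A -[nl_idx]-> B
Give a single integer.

1900

step 1: scan A: cost=100, card=100
step 2: join B via nl_idx
    card(P join B) = 100*200/(20) = 1000
    cost = 100 + 100*8 + 1000 = 1900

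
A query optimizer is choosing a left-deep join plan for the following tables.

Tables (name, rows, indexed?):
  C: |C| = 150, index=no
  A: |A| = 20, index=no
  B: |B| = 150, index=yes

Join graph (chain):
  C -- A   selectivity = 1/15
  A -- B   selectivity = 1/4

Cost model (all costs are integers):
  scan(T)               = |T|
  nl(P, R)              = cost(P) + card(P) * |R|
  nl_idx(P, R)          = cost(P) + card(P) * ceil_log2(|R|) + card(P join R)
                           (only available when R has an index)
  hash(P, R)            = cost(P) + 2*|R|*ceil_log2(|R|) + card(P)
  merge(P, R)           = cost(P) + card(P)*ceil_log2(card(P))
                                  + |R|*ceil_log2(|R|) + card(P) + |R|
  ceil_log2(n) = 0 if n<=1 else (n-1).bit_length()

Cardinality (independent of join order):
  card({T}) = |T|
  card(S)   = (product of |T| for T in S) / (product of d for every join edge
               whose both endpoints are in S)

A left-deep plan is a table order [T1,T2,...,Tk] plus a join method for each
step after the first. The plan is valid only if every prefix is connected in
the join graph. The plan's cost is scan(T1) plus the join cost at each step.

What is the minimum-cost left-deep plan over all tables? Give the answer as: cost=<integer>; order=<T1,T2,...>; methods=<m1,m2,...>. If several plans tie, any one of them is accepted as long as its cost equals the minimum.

cost=3100; order=C,A,B; methods=hash,hash

Selinger DP (subsets sized 1..n):
  {C}: scan cost=150, card=150
  {A}: scan cost=20, card=20
  {B}: scan cost=150, card=150
  {AC}: card=200; try (A,hash)→500, (C,merge)→1490, (A,merge)→1620, (C,hash)→2440, (C,nl)→3020, (A,nl)→3150; best=500 via (A,hash)
  {AB}: card=750; try (A,hash)→500, (B,nl_idx)→930, (B,merge)→1490, (A,merge)→1620, (B,hash)→2440, (B,nl)→3020 …(+1); best=500 via (A,hash)
  {ABC}: card=7500; try (B,hash)→3100, (C,hash)→3650, (B,merge)→3650, (B,nl_idx)→9600, (C,merge)→10100, (B,nl)→30500 …(+1); best=3100 via (B,hash)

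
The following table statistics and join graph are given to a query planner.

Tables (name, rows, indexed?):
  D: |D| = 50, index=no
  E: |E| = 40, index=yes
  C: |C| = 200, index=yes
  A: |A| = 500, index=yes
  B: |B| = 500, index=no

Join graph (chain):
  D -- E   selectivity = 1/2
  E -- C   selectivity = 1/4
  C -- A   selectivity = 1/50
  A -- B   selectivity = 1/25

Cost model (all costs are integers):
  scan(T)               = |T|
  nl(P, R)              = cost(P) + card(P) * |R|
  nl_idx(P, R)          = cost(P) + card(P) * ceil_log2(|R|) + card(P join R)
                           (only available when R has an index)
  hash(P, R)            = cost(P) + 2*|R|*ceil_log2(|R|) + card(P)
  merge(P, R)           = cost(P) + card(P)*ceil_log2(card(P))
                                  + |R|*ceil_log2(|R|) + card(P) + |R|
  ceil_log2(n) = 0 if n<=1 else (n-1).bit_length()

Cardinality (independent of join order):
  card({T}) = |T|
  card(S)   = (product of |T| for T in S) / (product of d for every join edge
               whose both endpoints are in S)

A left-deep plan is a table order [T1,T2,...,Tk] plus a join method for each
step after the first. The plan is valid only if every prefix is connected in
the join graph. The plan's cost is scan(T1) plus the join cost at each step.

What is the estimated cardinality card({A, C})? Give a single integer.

Tables in S: A(500), C(200)
Edges inside S: C-A(d=50)
numerator = 500 * 200 = 100000
denominator = 50 = 50
card(S) = 100000 / 50 = 2000

2000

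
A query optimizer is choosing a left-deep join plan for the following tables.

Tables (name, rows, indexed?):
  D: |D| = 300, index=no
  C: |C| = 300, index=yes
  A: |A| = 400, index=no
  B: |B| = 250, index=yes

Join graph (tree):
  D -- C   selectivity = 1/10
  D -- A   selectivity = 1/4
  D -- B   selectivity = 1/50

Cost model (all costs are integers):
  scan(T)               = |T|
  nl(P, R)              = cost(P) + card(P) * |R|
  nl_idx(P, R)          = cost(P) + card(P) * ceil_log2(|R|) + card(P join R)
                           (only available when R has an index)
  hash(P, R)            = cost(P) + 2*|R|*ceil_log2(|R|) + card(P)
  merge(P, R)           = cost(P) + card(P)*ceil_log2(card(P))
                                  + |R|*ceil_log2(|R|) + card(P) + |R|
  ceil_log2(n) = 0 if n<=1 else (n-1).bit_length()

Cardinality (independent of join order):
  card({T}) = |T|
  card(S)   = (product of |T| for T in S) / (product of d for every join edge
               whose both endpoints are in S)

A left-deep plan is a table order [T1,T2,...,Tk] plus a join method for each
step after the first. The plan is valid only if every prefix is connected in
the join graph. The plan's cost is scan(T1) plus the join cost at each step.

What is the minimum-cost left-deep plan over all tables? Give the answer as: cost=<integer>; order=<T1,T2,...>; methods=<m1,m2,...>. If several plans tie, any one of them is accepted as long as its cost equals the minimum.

cost=63300; order=D,B,C,A; methods=nl_idx,hash,hash

Selinger DP (subsets sized 1..n):
  {D}: scan cost=300, card=300
  {C}: scan cost=300, card=300
  {A}: scan cost=400, card=400
  {B}: scan cost=250, card=250
  {CD}: card=9000; try (D,hash)→6000, (C,hash)→6000, (D,merge)→6300, (C,merge)→6300, (C,nl_idx)→12000, (D,nl)→90300 …(+1); best=6000 via (D,hash)
  {AD}: card=30000; try (D,hash)→6200, (A,merge)→7300, (D,merge)→7400, (A,hash)→7800, (A,nl)→120300, (D,nl)→120400; best=6200 via (D,hash)
  {BD}: card=1500; try (B,nl_idx)→4200, (B,hash)→4600, (D,merge)→5500, (B,merge)→5550, (D,hash)→5900, (D,nl)→75250 …(+1); best=4200 via (B,nl_idx)
  {ACD}: card=900000; try (A,hash)→22200, (C,hash)→41600, (A,merge)→145000, (C,merge)→489200, (C,nl_idx)→1176200, (A,nl)→3606000 …(+1); best=22200 via (A,hash)
  {BCD}: card=45000; try (C,hash)→11100, (B,hash)→19000, (C,merge)→25200, (C,nl_idx)→62700, (B,nl_idx)→123000, (B,merge)→143250 …(+2); best=11100 via (C,hash)
  {ABD}: card=150000; try (A,hash)→12900, (A,merge)→26200, (B,hash)→40200, (B,nl_idx)→396200, (B,merge)→488450, (A,nl)→604200 …(+1); best=12900 via (A,hash)
  {ABCD}: card=4500000; try (A,hash)→63300, (C,hash)→168300, (A,merge)→780100, (B,hash)→926200, (C,merge)→2865900, (C,nl_idx)→5862900 …(+5); best=63300 via (A,hash)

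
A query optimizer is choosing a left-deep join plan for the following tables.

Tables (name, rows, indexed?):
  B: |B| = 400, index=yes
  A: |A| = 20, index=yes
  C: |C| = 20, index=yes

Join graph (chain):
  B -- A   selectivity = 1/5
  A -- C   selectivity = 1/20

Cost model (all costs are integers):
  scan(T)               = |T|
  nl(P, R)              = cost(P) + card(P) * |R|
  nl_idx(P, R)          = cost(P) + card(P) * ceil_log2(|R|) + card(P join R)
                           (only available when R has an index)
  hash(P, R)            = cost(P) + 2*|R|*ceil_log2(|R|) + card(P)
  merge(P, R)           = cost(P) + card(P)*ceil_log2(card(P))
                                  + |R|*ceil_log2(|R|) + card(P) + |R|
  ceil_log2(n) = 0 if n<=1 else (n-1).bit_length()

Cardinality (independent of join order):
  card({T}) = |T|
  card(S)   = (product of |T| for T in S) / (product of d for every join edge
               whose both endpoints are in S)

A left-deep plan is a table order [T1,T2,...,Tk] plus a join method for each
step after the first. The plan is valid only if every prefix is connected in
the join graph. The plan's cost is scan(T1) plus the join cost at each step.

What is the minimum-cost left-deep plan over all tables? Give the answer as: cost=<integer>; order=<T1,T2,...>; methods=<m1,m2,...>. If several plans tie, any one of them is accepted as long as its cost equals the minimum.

cost=1920; order=A,C,B; methods=nl_idx,nl_idx

Selinger DP (subsets sized 1..n):
  {B}: scan cost=400, card=400
  {A}: scan cost=20, card=20
  {C}: scan cost=20, card=20
  {AB}: card=1600; try (A,hash)→1000, (B,nl_idx)→1800, (A,nl_idx)→4000, (B,merge)→4140, (A,merge)→4520, (B,hash)→7240 …(+2); best=1000 via (A,hash)
  {AC}: card=20; try (C,nl_idx)→140, (A,nl_idx)→140, (C,hash)→240, (A,hash)→240, (C,merge)→260, (A,merge)→260 …(+2); best=140 via (C,nl_idx)
  {ABC}: card=1600; try (B,nl_idx)→1920, (C,hash)→2800, (B,merge)→4260, (B,hash)→7360, (B,nl)→8140, (C,nl_idx)→10600 …(+2); best=1920 via (B,nl_idx)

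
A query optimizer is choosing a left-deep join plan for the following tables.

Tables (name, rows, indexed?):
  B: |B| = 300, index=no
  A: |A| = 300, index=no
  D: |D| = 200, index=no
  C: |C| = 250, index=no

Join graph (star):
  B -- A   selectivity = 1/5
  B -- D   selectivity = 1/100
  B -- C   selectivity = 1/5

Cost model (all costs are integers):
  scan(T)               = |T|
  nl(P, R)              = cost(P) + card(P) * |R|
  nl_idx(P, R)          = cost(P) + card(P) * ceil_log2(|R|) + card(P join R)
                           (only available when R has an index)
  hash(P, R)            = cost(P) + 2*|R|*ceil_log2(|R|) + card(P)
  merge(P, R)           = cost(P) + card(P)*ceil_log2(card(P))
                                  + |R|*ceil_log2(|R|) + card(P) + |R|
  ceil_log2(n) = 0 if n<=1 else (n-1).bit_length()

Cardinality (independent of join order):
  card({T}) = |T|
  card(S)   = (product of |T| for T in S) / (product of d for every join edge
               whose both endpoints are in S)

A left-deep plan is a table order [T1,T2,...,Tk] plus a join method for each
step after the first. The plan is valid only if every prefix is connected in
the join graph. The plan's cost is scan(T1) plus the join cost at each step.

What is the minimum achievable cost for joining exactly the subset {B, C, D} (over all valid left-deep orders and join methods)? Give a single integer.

Selinger DP over subsets of {B,C,D}:
  {B}: scan cost=300, card=300
  {D}: scan cost=200, card=200
  {C}: scan cost=250, card=250
  {BD}: card=600; try (D,hash)→3800, (B,merge)→5000, (D,merge)→5100, (B,hash)→5800, (B,nl)→60200, (D,nl)→60300; best=3800 via (D,hash)
  {BC}: card=15000; try (C,hash)→4600, (B,merge)→5500, (C,merge)→5550, (B,hash)→5900, (B,nl)→75250, (C,nl)→75300; best=4600 via (C,hash)
  {BCD}: card=30000; try (C,hash)→8400, (C,merge)→12650, (D,hash)→22800, (C,nl)→153800, (D,merge)→231400, (D,nl)→3004600; best=8400 via (C,hash)

8400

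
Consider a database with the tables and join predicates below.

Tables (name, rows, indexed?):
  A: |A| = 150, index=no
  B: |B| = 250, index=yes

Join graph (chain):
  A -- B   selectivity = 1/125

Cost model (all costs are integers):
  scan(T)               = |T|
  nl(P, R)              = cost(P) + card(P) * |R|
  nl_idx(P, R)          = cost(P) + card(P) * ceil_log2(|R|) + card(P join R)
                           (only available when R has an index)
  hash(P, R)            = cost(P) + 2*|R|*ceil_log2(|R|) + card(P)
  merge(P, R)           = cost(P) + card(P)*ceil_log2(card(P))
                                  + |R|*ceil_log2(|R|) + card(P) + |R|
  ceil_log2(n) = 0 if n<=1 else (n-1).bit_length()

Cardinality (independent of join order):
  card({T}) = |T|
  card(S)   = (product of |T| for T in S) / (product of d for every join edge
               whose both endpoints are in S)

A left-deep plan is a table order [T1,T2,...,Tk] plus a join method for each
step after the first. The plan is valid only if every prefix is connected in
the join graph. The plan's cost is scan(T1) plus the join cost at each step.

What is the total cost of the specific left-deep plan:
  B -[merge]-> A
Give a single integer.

3850

step 1: scan B: cost=250, card=250
step 2: join A via merge
    card(P join A) = 250*150/(125) = 300
    cost = 250 + 250*8 + 150*8 + 250 + 150 = 3850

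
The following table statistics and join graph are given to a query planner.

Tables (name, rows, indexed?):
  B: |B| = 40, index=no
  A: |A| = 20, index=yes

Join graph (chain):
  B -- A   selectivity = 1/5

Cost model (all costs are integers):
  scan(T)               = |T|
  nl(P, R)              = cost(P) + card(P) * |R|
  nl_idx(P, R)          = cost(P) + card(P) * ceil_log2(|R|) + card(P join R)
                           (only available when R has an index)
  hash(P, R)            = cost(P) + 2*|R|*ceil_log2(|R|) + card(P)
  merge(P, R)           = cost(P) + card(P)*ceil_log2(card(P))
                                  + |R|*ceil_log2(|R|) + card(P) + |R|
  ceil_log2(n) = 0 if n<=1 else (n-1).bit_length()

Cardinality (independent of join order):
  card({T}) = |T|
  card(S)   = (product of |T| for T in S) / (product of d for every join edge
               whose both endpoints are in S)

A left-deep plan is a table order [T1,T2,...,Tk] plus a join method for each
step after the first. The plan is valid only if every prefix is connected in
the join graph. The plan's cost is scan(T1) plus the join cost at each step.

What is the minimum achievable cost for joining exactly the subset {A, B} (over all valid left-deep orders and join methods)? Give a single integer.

280

Selinger DP over subsets of {A,B}:
  {B}: scan cost=40, card=40
  {A}: scan cost=20, card=20
  {AB}: card=160; try (A,hash)→280, (A,nl_idx)→400, (B,merge)→420, (A,merge)→440, (B,hash)→520, (B,nl)→820 …(+1); best=280 via (A,hash)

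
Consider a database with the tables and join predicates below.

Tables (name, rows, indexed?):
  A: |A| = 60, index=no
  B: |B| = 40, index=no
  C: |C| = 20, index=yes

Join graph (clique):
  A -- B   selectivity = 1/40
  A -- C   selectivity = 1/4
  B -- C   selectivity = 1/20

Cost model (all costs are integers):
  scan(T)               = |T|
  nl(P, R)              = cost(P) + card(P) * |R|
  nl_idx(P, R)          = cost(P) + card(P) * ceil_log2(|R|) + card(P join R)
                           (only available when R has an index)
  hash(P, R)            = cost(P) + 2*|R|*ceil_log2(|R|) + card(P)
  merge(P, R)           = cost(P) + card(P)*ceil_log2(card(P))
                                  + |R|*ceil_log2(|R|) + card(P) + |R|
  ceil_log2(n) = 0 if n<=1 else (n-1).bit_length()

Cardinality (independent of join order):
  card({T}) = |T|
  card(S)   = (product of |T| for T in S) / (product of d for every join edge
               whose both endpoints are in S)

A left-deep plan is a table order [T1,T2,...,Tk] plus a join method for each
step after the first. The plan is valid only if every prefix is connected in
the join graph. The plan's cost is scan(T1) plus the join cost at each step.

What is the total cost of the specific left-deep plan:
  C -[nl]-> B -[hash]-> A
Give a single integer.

1580

step 1: scan C: cost=20, card=20
step 2: join B via nl
    card(P join B) = 20*40/(20) = 40
    cost = 20 + 20*40 = 820
step 3: join A via hash
    card(P join A) = 40*60/(40*4) = 15
    cost = 820 + 2*60*6 + 40 = 1580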